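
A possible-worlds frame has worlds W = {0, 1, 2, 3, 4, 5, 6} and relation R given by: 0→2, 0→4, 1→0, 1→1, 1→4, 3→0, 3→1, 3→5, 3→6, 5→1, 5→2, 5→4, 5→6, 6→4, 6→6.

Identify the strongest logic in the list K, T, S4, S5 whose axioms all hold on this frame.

K

Reflexive (axiom T): no — 0 is not related to itself.
Transitive (axiom 4): no — 1 R 0 and 0 R 2, but not 1 R 2.
Euclidean (axiom 5): no — 0 R 2 and 0 R 4, but not 2 R 4.
So F validates K; T would additionally require R to be reflexive. The strongest is K.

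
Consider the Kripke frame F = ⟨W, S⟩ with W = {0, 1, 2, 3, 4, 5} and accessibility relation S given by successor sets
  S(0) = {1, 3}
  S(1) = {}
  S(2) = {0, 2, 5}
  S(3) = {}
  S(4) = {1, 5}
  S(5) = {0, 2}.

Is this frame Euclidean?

Euclidean: no — 0 S 1 and 0 S 3, but not 1 S 3.

No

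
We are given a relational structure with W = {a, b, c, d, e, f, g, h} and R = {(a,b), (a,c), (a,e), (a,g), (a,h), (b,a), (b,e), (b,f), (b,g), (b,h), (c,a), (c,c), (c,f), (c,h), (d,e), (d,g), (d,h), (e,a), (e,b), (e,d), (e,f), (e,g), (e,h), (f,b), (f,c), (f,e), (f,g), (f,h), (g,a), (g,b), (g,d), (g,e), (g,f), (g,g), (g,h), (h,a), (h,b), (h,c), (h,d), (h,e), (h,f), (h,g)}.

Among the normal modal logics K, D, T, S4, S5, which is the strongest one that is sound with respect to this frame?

D

Serial (axiom D): yes — every world has a successor (e.g. a R b).
Reflexive (axiom T): no — a is not related to itself.
Transitive (axiom 4): no — a R b and b R f, but not a R f.
Euclidean (axiom 5): no — a R b and a R c, but not b R c.
So F validates K, D; T would additionally require R to be reflexive. The strongest is D.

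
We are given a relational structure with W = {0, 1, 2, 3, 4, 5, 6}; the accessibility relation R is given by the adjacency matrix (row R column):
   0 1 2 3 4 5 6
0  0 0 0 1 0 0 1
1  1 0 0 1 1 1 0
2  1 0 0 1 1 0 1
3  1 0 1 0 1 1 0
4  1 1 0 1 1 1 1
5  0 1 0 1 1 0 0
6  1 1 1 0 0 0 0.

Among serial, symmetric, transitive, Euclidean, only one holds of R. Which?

serial

Serial: yes — every world has a successor (e.g. 0 R 3).
Symmetric: no — 1 R 0 but not 0 R 1.
Transitive: no — 0 R 3 and 3 R 2, but not 0 R 2.
Euclidean: no — 0 R 3 and 0 R 6, but not 3 R 6.
Only serial holds.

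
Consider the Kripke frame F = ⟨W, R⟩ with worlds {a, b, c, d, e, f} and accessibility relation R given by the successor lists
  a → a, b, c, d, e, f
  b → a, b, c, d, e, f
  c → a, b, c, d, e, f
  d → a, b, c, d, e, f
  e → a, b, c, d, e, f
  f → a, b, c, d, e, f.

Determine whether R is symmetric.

Symmetric: yes — every pair in R has its reverse in R.

Yes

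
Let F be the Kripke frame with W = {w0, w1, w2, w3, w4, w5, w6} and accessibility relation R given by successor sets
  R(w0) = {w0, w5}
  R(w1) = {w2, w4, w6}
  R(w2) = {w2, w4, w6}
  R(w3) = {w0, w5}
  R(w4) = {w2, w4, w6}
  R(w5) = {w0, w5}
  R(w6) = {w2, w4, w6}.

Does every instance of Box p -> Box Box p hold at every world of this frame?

The schema 4 characterises exactly the transitive frames.
Transitive: yes — every two-step R-path is closed by a direct edge.

Yes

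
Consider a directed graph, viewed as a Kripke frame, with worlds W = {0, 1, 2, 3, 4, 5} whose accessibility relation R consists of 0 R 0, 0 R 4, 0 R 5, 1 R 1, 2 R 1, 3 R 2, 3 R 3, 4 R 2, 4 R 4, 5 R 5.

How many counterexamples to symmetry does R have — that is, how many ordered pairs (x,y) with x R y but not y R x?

5

Enumerating: (0,4), (0,5), (2,1), (3,2), (4,2).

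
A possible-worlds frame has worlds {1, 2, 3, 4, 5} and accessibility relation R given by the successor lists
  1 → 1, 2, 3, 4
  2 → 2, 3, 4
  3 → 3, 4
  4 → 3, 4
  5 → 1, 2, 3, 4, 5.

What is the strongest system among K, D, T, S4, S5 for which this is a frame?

S4

Serial (axiom D): yes — every world has a successor (e.g. 1 R 1).
Reflexive (axiom T): yes — every world is R-related to itself.
Transitive (axiom 4): yes — every two-step R-path is closed by a direct edge.
Euclidean (axiom 5): no — 1 R 3 and 1 R 2, but not 3 R 2.
So F validates K, D, T, S4; S5 would additionally require R to be Euclidean. The strongest is S4.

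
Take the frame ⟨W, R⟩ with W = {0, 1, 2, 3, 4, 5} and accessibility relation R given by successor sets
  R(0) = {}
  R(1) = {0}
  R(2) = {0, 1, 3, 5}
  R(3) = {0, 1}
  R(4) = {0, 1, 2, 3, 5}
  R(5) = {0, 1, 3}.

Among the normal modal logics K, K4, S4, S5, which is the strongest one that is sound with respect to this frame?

Transitive (axiom 4): yes — every two-step R-path is closed by a direct edge.
Reflexive (axiom T): no — 0 is not related to itself.
Euclidean (axiom 5): no — 2 R 0 and 2 R 1, but not 0 R 1.
So F validates K, K4; S4 would additionally require R to be reflexive. The strongest is K4.

K4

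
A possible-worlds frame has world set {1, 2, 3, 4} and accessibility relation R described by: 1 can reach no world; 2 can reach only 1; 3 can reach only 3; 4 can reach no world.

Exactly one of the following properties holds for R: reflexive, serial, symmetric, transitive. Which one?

transitive

Reflexive: no — 1 is not related to itself.
Serial: no — 1 has no R-successor.
Symmetric: no — 2 R 1 but not 1 R 2.
Transitive: yes — every two-step R-path is closed by a direct edge.
Only transitive holds.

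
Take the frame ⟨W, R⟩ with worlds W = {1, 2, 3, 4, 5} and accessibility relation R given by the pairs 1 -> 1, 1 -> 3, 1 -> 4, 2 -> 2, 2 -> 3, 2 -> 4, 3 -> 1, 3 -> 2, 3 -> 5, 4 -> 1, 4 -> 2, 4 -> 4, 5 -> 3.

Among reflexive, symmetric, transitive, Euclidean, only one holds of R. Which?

Reflexive: no — 3 is not related to itself.
Symmetric: yes — every pair in R has its reverse in R.
Transitive: no — 1 R 3 and 3 R 2, but not 1 R 2.
Euclidean: no — 1 R 3 and 1 R 4, but not 3 R 4.
Only symmetric holds.

symmetric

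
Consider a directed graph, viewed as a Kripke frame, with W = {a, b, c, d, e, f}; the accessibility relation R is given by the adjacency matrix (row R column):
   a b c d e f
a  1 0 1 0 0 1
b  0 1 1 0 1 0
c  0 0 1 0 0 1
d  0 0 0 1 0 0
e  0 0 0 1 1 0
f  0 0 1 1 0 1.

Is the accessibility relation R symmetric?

Symmetric: no — a R c but not c R a.

No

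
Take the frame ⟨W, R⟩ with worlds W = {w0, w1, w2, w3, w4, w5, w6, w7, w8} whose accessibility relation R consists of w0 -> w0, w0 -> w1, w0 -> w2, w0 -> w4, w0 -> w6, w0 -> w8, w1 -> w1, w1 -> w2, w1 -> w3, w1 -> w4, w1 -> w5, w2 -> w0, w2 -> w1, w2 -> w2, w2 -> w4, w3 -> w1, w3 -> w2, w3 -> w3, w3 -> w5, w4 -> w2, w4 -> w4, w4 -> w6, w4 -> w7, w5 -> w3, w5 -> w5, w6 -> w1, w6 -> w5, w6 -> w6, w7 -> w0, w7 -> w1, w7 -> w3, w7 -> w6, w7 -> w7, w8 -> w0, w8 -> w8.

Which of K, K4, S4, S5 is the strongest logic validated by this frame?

Transitive (axiom 4): no — w0 R w1 and w1 R w3, but not w0 R w3.
Reflexive (axiom T): yes — every world is R-related to itself.
Euclidean (axiom 5): no — w0 R w1 and w0 R w6, but not w1 R w6.
So F validates K; K4 would additionally require R to be transitive. The strongest is K.

K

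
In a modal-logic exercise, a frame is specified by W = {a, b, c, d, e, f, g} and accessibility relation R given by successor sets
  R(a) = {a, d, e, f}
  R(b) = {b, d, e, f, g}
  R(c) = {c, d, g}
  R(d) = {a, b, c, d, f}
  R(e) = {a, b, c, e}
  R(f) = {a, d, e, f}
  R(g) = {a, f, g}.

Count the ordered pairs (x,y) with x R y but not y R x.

7

Enumerating: (b,f), (b,g), (c,g), (e,c), (f,e), (g,a), (g,f).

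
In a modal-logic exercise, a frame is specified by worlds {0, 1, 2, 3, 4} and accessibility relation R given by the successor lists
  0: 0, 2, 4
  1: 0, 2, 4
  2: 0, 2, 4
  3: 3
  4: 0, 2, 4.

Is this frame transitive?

Yes

Transitive: yes — every two-step R-path is closed by a direct edge.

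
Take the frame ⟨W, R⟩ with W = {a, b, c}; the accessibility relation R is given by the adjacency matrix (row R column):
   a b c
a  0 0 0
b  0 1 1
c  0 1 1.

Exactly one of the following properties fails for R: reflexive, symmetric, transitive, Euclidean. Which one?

reflexive

Reflexive: no — a is not related to itself.
Symmetric: yes — every pair in R has its reverse in R.
Transitive: yes — every two-step R-path is closed by a direct edge.
Euclidean: yes — any two successors of a common world are R-related.
Only reflexive fails.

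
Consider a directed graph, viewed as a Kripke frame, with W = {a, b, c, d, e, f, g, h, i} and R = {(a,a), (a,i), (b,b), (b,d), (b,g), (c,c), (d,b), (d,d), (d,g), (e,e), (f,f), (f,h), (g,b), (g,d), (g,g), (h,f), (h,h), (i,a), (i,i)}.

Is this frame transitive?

Transitive: yes — every two-step R-path is closed by a direct edge.

Yes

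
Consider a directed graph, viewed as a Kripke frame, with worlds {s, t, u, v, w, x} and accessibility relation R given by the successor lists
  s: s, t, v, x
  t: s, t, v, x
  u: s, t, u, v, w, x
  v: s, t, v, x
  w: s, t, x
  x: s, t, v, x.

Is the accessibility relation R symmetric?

No

Symmetric: no — u R s but not s R u.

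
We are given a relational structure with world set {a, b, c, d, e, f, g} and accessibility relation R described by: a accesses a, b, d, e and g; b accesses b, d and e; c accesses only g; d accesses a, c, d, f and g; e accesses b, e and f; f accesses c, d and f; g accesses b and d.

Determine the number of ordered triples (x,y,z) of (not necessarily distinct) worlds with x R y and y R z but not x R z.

24

Enumerating: (a,d,c), (a,d,f), (a,e,f), (b,d,a), (b,d,c), (b,d,f), (b,d,g), (b,e,f), (c,g,b), (c,g,d), (d,a,b), (d,a,e), … and 12 more.
Total: 24.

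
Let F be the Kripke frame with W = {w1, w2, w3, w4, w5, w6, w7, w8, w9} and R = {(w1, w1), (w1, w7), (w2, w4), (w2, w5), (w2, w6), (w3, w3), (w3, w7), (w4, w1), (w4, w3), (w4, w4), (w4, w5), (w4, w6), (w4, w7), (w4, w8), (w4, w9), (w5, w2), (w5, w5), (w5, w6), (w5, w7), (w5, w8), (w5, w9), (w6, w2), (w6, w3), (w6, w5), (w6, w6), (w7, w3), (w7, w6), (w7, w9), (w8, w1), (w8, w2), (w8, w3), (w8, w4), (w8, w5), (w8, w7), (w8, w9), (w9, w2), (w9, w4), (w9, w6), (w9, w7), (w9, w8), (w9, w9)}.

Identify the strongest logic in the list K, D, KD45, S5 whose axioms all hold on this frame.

D

Serial (axiom D): yes — every world has a successor (e.g. w1 R w1).
Euclidean (axiom 5): no — w2 R w5 and w2 R w4, but not w5 R w4.
Transitive (axiom 4): no — w1 R w7 and w7 R w3, but not w1 R w3.
Reflexive (axiom T): no — w2 is not related to itself.
So F validates K, D; KD45 would additionally require R to be Euclidean and transitive. The strongest is D.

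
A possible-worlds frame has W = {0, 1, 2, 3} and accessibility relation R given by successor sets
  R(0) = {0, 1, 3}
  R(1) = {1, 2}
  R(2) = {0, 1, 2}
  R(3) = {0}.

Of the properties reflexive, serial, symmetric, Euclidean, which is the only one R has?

Reflexive: no — 3 is not related to itself.
Serial: yes — every world has a successor (e.g. 0 R 0).
Symmetric: no — 0 R 1 but not 1 R 0.
Euclidean: no — 0 R 1 and 0 R 3, but not 1 R 3.
Only serial holds.

serial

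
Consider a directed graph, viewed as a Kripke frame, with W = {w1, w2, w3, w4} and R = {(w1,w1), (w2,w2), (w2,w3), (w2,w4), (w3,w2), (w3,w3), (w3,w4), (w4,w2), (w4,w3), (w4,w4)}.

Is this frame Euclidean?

Yes

Euclidean: yes — any two successors of a common world are R-related.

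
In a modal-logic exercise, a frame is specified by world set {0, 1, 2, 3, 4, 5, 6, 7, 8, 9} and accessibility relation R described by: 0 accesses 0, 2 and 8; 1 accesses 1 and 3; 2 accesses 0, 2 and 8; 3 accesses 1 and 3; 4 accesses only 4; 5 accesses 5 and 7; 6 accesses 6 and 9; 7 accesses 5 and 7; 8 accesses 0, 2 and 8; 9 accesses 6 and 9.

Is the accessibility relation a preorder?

Yes

Reflexive: yes — every world is R-related to itself.
Transitive: yes — every two-step R-path is closed by a direct edge.
So R is a preorder.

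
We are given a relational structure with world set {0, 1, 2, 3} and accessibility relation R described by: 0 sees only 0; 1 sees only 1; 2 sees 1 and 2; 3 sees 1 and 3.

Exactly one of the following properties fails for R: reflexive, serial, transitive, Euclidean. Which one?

Euclidean

Reflexive: yes — every world is R-related to itself.
Serial: yes — every world has a successor (e.g. 0 R 0).
Transitive: yes — every two-step R-path is closed by a direct edge.
Euclidean: no — 2 R 1 and 2 R 2, but not 1 R 2.
Only Euclidean fails.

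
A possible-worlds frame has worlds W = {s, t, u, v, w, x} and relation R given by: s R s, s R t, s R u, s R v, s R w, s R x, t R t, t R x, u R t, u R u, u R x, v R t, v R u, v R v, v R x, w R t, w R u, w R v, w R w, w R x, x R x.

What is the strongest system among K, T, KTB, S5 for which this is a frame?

Reflexive (axiom T): yes — every world is R-related to itself.
Symmetric (axiom B): no — s R t but not t R s.
Euclidean (axiom 5): no — s R t and s R u, but not t R u.
So F validates K, T; KTB would additionally require R to be symmetric. The strongest is T.

T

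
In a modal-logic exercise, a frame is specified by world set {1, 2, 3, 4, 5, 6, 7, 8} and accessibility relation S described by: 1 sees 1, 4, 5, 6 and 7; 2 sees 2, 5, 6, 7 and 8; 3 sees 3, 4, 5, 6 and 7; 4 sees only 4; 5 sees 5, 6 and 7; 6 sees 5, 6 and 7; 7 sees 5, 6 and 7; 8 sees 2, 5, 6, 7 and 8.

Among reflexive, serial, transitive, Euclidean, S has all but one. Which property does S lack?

Euclidean

Reflexive: yes — every world is S-related to itself.
Serial: yes — every world has a successor (e.g. 1 S 1).
Transitive: yes — every two-step S-path is closed by a direct edge.
Euclidean: no — 1 S 4 and 1 S 5, but not 4 S 5.
Only Euclidean fails.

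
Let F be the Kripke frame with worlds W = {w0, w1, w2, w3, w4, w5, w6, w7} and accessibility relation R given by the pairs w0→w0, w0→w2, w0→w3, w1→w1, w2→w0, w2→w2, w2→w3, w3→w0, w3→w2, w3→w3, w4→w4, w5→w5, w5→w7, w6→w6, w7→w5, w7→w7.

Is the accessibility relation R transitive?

Transitive: yes — every two-step R-path is closed by a direct edge.

Yes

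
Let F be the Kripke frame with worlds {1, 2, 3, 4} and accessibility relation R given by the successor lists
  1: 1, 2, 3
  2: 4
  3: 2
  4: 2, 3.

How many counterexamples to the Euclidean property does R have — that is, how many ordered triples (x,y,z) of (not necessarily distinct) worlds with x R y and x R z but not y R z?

Enumerating: (1,2,1), (1,2,2), (1,2,3), (1,3,1), (1,3,3), (2,4,4), (3,2,2), (4,2,2), (4,2,3), (4,3,3).

10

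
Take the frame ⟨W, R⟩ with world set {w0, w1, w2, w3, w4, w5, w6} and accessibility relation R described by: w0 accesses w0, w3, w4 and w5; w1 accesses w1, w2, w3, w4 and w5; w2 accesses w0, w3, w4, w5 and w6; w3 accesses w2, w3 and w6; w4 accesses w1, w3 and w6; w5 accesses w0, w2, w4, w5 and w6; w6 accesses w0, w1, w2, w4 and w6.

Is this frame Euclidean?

Euclidean: no — w0 R w3 and w0 R w4, but not w3 R w4.

No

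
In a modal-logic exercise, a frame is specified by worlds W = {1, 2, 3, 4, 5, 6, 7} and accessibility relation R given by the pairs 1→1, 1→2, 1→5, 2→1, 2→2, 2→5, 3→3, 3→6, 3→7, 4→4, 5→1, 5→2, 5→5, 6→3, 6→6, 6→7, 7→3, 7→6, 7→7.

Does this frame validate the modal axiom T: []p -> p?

By correspondence theory, T is valid on a frame iff R is reflexive.
Reflexive: yes — every world is R-related to itself.

Yes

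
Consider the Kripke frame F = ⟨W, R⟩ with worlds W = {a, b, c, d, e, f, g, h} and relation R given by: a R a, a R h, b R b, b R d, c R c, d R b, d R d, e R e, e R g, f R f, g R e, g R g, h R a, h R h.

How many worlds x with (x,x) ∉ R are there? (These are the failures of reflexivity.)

R is reflexive; there are no such worlds.

0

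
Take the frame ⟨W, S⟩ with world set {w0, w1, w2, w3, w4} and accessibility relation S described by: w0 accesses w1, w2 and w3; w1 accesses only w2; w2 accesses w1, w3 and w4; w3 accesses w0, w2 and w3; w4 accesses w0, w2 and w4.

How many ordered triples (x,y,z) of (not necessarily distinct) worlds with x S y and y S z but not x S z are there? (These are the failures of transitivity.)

17

Enumerating: (w0,w2,w4), (w0,w3,w0), (w1,w2,w1), (w1,w2,w3), (w1,w2,w4), (w2,w1,w2), (w2,w3,w0), (w2,w3,w2), (w2,w4,w0), (w2,w4,w2), (w3,w0,w1), (w3,w2,w1), (w3,w2,w4), (w4,w0,w1), (w4,w0,w3), (w4,w2,w1), (w4,w2,w3).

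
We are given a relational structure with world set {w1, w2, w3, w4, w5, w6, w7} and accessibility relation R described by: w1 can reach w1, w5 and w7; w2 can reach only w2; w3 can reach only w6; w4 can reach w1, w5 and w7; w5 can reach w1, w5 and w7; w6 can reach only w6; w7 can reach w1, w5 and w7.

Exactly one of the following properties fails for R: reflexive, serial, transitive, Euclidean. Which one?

Reflexive: no — w3 is not related to itself.
Serial: yes — every world has a successor (e.g. w1 R w1).
Transitive: yes — every two-step R-path is closed by a direct edge.
Euclidean: yes — any two successors of a common world are R-related.
Only reflexive fails.

reflexive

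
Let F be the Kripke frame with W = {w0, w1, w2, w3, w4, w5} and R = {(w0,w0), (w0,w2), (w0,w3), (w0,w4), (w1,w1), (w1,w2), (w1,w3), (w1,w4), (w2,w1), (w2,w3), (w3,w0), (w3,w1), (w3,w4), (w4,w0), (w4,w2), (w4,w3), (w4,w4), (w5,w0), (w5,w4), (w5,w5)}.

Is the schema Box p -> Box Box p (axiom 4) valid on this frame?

No

By correspondence theory, 4 is valid on a frame iff R is transitive.
Transitive: no — w0 R w2 and w2 R w1, but not w0 R w1.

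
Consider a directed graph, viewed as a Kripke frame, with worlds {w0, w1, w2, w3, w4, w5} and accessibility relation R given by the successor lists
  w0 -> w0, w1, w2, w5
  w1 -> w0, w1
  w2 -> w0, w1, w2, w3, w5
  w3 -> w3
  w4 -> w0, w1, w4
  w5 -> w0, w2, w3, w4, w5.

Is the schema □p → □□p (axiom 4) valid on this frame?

No

Axiom 4 corresponds to the accessibility relation being transitive.
Transitive: no — w0 R w2 and w2 R w3, but not w0 R w3.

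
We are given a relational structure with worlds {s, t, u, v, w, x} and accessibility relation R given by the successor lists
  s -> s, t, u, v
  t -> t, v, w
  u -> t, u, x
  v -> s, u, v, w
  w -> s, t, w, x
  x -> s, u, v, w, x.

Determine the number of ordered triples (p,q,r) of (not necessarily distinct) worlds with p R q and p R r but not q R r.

29

Enumerating: (s,t,s), (s,t,u), (s,u,s), (s,u,v), (s,v,t), (t,v,t), (t,w,v), (u,t,u), (u,t,x), (u,x,t), (v,s,w), (v,u,s), … and 17 more.
Total: 29.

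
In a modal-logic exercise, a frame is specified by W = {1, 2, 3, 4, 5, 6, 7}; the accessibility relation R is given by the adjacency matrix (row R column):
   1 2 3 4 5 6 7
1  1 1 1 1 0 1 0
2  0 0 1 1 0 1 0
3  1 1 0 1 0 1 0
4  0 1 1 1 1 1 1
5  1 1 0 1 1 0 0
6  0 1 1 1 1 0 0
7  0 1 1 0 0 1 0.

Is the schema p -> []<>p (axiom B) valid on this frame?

By correspondence theory, B is valid on a frame iff R is symmetric.
Symmetric: no — 1 R 2 but not 2 R 1.

No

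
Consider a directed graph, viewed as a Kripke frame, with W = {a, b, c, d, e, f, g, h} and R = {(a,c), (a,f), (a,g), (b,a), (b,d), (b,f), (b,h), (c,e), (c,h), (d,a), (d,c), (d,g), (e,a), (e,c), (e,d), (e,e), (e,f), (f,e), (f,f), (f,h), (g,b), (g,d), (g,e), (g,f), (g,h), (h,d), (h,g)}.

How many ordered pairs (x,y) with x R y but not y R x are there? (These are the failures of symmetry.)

17

Enumerating: (a,c), (a,f), (a,g), (b,a), (b,d), (b,f), (b,h), (c,h), (d,a), (d,c), (e,a), (e,d), (f,h), (g,b), (g,e), (g,f), (h,d).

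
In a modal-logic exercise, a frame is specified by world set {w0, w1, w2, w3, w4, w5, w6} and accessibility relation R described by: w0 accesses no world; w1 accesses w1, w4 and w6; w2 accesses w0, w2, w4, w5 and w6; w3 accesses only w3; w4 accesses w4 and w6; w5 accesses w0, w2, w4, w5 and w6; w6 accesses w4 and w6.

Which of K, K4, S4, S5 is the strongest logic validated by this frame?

K4

Transitive (axiom 4): yes — every two-step R-path is closed by a direct edge.
Reflexive (axiom T): no — w0 is not related to itself.
Euclidean (axiom 5): no — w2 R w0 and w2 R w4, but not w0 R w4.
So F validates K, K4; S4 would additionally require R to be reflexive. The strongest is K4.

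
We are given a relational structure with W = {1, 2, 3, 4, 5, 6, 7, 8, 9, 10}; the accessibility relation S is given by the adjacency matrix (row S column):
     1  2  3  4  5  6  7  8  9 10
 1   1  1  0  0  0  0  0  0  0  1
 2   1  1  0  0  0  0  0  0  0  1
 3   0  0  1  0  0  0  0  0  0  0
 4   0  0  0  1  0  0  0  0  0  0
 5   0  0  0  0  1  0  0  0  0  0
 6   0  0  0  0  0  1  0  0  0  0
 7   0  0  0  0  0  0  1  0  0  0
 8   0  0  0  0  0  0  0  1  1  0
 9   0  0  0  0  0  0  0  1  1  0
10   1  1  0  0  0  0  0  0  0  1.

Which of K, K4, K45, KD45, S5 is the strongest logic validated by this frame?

S5

Transitive (axiom 4): yes — every two-step S-path is closed by a direct edge.
Euclidean (axiom 5): yes — any two successors of a common world are S-related.
Serial (axiom D): yes — every world has a successor (e.g. 1 S 1).
Reflexive (axiom T): yes — every world is S-related to itself.
So F validates K, K4, K45, KD45, S5. The strongest is S5.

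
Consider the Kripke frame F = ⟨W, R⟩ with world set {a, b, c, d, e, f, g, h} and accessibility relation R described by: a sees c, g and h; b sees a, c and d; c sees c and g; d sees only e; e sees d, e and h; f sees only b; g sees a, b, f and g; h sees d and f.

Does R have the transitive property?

No

Transitive: no — a R g and g R b, but not a R b.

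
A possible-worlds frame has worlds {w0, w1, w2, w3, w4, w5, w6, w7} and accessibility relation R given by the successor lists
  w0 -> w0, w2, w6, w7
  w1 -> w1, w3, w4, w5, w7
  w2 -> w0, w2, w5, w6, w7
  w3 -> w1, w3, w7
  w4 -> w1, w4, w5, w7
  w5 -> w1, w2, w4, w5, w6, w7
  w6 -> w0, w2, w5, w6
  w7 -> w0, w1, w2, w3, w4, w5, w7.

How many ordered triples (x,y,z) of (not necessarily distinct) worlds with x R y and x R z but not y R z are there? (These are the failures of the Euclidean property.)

40

Enumerating: (w0,w6,w7), (w0,w7,w6), (w1,w3,w4), (w1,w3,w5), (w1,w4,w3), (w1,w5,w3), (w2,w0,w5), (w2,w5,w0), (w2,w6,w7), (w2,w7,w6), (w5,w1,w2), (w5,w1,w6), … and 28 more.
Total: 40.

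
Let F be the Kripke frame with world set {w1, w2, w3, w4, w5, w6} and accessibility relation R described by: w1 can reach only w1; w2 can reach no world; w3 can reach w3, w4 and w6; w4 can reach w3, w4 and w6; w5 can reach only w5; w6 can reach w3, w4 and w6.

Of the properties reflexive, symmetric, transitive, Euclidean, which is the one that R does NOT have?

reflexive

Reflexive: no — w2 is not related to itself.
Symmetric: yes — every pair in R has its reverse in R.
Transitive: yes — every two-step R-path is closed by a direct edge.
Euclidean: yes — any two successors of a common world are R-related.
Only reflexive fails.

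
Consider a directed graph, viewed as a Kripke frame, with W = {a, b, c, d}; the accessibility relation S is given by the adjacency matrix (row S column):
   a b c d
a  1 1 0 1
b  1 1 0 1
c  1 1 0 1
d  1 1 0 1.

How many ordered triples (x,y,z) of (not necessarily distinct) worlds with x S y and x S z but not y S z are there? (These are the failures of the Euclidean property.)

0

S is Euclidean; there are no such tuples.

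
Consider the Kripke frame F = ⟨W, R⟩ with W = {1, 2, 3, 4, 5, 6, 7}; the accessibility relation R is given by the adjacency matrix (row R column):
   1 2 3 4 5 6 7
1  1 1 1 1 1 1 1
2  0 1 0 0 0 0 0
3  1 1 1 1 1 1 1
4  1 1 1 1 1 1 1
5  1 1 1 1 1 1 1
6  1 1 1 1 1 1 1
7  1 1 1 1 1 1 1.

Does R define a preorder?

Reflexive: yes — every world is R-related to itself.
Transitive: yes — every two-step R-path is closed by a direct edge.
So R is a preorder.

Yes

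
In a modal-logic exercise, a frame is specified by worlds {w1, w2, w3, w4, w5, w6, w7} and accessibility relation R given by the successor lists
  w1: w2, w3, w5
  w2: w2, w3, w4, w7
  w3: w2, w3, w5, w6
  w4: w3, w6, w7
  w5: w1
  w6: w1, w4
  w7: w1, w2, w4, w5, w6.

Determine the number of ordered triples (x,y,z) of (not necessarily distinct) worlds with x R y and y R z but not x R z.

Enumerating: (w1,w2,w4), (w1,w2,w7), (w1,w3,w6), (w1,w5,w1), (w2,w3,w5), (w2,w3,w6), (w2,w4,w6), (w2,w7,w1), (w2,w7,w5), (w2,w7,w6), (w3,w2,w4), (w3,w2,w7), … and 25 more.
Total: 37.

37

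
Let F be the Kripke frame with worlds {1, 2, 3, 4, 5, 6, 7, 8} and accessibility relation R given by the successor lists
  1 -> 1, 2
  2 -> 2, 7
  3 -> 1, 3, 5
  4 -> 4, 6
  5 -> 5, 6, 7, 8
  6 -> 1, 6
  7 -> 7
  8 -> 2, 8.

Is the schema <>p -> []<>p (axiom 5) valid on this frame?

Axiom 5 corresponds to the accessibility relation being Euclidean.
Euclidean: no — 3 R 1 and 3 R 5, but not 1 R 5.

No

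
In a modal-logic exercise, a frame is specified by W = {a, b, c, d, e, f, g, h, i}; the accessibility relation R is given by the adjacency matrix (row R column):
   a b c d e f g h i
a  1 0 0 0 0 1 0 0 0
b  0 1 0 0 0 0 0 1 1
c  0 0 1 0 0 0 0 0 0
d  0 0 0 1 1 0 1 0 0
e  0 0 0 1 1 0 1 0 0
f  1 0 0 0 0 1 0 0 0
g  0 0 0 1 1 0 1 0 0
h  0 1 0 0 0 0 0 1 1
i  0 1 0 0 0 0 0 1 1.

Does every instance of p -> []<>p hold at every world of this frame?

Yes

By correspondence theory, B is valid on a frame iff R is symmetric.
Symmetric: yes — every pair in R has its reverse in R.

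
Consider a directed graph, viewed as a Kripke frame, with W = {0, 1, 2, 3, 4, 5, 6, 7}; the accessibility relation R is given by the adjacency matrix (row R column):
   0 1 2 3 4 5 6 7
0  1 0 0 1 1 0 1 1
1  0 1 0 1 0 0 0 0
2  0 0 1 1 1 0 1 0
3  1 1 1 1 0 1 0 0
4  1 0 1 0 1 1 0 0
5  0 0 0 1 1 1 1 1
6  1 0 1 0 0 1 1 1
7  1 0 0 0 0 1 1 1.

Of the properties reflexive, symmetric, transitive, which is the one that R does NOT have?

transitive

Reflexive: yes — every world is R-related to itself.
Symmetric: yes — every pair in R has its reverse in R.
Transitive: no — 0 R 3 and 3 R 1, but not 0 R 1.
Only transitive fails.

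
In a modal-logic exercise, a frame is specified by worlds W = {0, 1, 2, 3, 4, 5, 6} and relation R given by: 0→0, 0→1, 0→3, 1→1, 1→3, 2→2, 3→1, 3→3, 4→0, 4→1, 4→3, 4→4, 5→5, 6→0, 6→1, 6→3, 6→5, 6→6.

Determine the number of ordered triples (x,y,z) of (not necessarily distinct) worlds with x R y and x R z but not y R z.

Enumerating: (0,1,0), (0,3,0), (4,0,4), (4,1,0), (4,1,4), (4,3,0), (4,3,4), (6,0,5), (6,0,6), (6,1,0), (6,1,5), (6,1,6), … and 7 more.
Total: 19.

19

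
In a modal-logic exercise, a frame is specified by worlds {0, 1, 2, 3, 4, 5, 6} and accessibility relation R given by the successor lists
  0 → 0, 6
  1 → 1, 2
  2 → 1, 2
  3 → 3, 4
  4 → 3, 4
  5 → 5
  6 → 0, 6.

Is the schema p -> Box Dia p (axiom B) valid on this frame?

Yes

The schema B characterises exactly the symmetric frames.
Symmetric: yes — every pair in R has its reverse in R.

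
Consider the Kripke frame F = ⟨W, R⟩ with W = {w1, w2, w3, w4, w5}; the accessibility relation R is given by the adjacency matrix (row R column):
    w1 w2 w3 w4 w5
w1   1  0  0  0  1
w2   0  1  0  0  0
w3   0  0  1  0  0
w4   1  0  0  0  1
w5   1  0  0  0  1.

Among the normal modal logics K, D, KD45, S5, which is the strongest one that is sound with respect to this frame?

KD45

Serial (axiom D): yes — every world has a successor (e.g. w1 R w1).
Euclidean (axiom 5): yes — any two successors of a common world are R-related.
Transitive (axiom 4): yes — every two-step R-path is closed by a direct edge.
Reflexive (axiom T): no — w4 is not related to itself.
So F validates K, D, KD45; S5 would additionally require R to be reflexive. The strongest is KD45.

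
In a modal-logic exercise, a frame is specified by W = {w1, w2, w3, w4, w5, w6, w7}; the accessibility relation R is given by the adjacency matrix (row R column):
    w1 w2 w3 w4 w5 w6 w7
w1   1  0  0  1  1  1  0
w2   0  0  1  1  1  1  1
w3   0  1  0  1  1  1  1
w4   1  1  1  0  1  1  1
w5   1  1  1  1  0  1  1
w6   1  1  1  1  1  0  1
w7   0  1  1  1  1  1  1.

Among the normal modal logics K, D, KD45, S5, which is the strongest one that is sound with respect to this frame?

Serial (axiom D): yes — every world has a successor (e.g. w1 R w1).
Euclidean (axiom 5): no — w4 R w1 and w4 R w2, but not w1 R w2.
Transitive (axiom 4): no — w1 R w4 and w4 R w2, but not w1 R w2.
Reflexive (axiom T): no — w2 is not related to itself.
So F validates K, D; KD45 would additionally require R to be Euclidean and transitive. The strongest is D.

D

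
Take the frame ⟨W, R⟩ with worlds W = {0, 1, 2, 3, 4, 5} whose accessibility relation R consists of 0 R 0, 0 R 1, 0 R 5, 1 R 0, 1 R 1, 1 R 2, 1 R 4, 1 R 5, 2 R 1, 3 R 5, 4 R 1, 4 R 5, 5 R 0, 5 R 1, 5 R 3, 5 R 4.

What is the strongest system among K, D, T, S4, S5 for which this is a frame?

D

Serial (axiom D): yes — every world has a successor (e.g. 0 R 0).
Reflexive (axiom T): no — 2 is not related to itself.
Transitive (axiom 4): no — 0 R 1 and 1 R 2, but not 0 R 2.
Euclidean (axiom 5): no — 1 R 0 and 1 R 2, but not 0 R 2.
So F validates K, D; T would additionally require R to be reflexive. The strongest is D.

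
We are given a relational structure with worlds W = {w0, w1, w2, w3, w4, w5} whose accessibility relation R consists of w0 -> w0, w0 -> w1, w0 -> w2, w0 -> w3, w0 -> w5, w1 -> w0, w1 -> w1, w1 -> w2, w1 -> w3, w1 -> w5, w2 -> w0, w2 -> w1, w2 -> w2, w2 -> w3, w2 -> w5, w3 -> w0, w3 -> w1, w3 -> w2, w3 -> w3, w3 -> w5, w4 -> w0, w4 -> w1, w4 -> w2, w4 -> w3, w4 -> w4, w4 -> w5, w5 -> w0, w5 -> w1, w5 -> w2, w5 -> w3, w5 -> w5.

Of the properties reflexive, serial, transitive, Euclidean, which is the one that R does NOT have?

Euclidean

Reflexive: yes — every world is R-related to itself.
Serial: yes — every world has a successor (e.g. w0 R w0).
Transitive: yes — every two-step R-path is closed by a direct edge.
Euclidean: no — w4 R w0 and w4 R w4, but not w0 R w4.
Only Euclidean fails.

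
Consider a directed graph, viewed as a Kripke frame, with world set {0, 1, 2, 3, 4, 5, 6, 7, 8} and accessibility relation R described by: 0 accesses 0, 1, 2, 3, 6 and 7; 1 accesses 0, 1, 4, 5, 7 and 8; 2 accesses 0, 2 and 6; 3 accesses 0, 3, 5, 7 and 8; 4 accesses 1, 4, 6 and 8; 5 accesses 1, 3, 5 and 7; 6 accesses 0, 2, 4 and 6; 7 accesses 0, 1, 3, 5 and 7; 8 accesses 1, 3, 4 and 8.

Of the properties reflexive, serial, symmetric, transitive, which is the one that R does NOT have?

Reflexive: yes — every world is R-related to itself.
Serial: yes — every world has a successor (e.g. 0 R 0).
Symmetric: yes — every pair in R has its reverse in R.
Transitive: no — 0 R 1 and 1 R 4, but not 0 R 4.
Only transitive fails.

transitive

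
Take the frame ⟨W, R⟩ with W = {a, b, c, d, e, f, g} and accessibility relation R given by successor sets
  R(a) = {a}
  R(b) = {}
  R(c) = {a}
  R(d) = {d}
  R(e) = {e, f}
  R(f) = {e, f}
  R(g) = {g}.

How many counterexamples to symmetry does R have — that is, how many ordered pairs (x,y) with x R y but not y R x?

Enumerating: (c,a).

1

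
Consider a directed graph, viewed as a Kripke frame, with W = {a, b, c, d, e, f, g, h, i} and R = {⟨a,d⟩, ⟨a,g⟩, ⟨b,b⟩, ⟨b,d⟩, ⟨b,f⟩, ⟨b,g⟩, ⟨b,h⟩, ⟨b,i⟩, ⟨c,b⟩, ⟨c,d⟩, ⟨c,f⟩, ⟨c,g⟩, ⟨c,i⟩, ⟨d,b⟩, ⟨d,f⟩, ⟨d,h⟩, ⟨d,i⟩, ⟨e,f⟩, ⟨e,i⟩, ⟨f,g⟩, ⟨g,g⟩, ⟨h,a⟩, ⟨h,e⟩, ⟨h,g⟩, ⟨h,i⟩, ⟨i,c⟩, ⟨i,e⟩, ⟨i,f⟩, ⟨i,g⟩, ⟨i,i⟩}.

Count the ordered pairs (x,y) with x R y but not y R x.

Enumerating: (a,d), (a,g), (b,f), (b,g), (b,h), (b,i), (c,b), (c,d), (c,f), (c,g), (d,f), (d,h), … and 9 more.
Total: 21.

21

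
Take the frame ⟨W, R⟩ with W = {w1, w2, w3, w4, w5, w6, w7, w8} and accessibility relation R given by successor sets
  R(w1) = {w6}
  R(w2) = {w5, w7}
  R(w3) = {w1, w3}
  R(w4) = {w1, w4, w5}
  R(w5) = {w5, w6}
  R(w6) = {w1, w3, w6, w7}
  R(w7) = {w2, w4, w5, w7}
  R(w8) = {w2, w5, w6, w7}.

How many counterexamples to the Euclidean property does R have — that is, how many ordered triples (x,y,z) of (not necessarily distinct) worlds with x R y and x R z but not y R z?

31

Enumerating: (w2,w5,w7), (w3,w1,w1), (w3,w1,w3), (w4,w1,w1), (w4,w1,w4), (w4,w1,w5), (w4,w5,w1), (w4,w5,w4), (w5,w6,w5), (w6,w1,w1), (w6,w1,w3), (w6,w1,w7), … and 19 more.
Total: 31.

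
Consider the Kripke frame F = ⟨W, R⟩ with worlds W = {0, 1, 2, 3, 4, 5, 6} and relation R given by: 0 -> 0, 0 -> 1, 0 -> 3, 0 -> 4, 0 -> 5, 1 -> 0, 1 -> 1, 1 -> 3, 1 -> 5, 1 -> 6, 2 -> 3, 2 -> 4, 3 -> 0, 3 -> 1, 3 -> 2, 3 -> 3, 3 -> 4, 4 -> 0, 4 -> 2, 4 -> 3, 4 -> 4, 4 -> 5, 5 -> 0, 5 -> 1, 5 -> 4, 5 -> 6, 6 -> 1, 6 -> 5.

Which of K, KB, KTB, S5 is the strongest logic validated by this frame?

Symmetric (axiom B): yes — every pair in R has its reverse in R.
Reflexive (axiom T): no — 2 is not related to itself.
Euclidean (axiom 5): no — 0 R 1 and 0 R 4, but not 1 R 4.
So F validates K, KB; KTB would additionally require R to be reflexive. The strongest is KB.

KB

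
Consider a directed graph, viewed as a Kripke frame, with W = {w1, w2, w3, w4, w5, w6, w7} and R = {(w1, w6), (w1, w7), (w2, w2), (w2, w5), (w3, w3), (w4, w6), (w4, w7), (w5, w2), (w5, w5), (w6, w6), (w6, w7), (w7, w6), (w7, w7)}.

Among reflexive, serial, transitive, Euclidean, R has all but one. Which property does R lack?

Reflexive: no — w1 is not related to itself.
Serial: yes — every world has a successor (e.g. w1 R w6).
Transitive: yes — every two-step R-path is closed by a direct edge.
Euclidean: yes — any two successors of a common world are R-related.
Only reflexive fails.

reflexive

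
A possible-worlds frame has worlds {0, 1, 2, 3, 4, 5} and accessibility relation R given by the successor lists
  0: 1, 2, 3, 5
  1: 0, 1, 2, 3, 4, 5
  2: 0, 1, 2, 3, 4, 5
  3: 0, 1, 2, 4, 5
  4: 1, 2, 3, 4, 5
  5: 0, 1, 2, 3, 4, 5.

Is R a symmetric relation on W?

Yes

Symmetric: yes — every pair in R has its reverse in R.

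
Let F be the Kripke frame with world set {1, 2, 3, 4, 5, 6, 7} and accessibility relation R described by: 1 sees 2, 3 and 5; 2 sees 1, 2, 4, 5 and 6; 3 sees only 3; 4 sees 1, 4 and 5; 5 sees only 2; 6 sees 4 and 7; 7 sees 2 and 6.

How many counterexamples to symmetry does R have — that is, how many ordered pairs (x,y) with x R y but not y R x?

Enumerating: (1,3), (1,5), (2,4), (2,6), (4,1), (4,5), (6,4), (7,2).

8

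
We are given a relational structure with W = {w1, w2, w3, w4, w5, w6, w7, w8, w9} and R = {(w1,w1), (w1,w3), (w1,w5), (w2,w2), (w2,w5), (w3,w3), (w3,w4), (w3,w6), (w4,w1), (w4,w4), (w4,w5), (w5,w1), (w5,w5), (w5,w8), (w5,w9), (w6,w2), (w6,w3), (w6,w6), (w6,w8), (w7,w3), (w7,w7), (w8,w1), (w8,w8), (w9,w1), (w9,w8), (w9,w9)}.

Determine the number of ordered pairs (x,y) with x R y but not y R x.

Enumerating: (w1,w3), (w2,w5), (w3,w4), (w4,w1), (w4,w5), (w5,w8), (w5,w9), (w6,w2), (w6,w8), (w7,w3), (w8,w1), (w9,w1), (w9,w8).

13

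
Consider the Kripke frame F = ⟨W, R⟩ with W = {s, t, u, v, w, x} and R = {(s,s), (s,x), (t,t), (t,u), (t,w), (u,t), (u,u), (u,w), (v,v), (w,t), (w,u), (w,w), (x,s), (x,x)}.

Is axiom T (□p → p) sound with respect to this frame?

Yes

The schema T characterises exactly the reflexive frames.
Reflexive: yes — every world is R-related to itself.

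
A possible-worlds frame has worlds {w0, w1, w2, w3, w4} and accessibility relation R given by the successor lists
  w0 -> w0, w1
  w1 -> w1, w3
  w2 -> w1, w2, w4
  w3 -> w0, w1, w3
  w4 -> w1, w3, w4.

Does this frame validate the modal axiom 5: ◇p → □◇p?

No

The schema 5 characterises exactly the Euclidean frames.
Euclidean: no — w2 R w1 and w2 R w4, but not w1 R w4.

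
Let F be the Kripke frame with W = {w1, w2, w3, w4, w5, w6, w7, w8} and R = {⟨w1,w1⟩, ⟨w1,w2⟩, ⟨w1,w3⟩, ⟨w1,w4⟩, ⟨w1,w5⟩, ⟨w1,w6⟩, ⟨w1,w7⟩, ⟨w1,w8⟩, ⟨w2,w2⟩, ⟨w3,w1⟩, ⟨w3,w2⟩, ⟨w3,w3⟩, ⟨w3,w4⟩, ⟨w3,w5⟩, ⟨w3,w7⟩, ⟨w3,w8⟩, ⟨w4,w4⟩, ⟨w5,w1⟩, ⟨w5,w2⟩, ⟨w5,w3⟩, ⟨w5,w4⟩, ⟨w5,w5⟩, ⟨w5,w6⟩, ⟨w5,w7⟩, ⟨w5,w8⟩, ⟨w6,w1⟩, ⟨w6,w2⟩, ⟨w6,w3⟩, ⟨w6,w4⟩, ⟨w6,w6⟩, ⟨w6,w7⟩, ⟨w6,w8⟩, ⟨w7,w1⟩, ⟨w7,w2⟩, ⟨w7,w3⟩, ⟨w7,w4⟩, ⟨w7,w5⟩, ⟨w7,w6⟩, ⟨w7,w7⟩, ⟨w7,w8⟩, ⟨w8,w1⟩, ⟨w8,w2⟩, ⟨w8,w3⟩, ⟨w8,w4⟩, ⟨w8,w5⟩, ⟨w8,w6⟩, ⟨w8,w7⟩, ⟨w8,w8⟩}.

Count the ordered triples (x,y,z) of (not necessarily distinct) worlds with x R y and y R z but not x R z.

Enumerating: (w3,w1,w6), (w3,w5,w6), (w3,w7,w6), (w3,w8,w6), (w6,w1,w5), (w6,w3,w5), (w6,w7,w5), (w6,w8,w5).

8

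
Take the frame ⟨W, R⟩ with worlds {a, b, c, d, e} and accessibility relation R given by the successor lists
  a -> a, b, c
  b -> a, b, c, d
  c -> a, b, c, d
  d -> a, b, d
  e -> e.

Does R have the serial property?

Yes

Serial: yes — every world has a successor (e.g. a R a).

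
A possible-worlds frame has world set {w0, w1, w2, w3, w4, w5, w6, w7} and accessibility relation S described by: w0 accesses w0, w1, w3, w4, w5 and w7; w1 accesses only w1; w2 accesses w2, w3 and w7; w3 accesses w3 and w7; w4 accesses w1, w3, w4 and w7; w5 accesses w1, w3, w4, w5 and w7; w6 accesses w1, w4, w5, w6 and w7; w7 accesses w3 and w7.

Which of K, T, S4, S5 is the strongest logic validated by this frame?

T

Reflexive (axiom T): yes — every world is S-related to itself.
Transitive (axiom 4): no — w6 S w4 and w4 S w3, but not w6 S w3.
Euclidean (axiom 5): no — w0 S w1 and w0 S w3, but not w1 S w3.
So F validates K, T; S4 would additionally require S to be transitive. The strongest is T.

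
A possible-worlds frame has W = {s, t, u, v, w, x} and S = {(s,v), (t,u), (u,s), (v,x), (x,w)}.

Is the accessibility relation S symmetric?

No

Symmetric: no — s S v but not v S s.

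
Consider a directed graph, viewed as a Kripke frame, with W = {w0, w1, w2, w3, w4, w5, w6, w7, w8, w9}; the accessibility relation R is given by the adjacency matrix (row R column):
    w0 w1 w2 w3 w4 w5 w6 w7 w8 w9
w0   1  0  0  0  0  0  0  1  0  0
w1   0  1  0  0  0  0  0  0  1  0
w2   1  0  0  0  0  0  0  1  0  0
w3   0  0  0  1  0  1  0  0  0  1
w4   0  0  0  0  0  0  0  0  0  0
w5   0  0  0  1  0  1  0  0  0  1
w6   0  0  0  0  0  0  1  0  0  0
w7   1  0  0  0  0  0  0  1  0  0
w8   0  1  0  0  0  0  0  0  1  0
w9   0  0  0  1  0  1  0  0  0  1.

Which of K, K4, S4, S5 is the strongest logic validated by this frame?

Transitive (axiom 4): yes — every two-step R-path is closed by a direct edge.
Reflexive (axiom T): no — w2 is not related to itself.
Euclidean (axiom 5): yes — any two successors of a common world are R-related.
So F validates K, K4; S4 would additionally require R to be reflexive. The strongest is K4.

K4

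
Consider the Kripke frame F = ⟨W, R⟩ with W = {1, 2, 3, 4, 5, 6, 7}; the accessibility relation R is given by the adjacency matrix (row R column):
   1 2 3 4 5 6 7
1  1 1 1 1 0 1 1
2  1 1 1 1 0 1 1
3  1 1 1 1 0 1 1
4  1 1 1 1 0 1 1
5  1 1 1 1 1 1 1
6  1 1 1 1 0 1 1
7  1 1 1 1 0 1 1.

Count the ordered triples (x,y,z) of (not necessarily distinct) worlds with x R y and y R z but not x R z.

R is transitive; there are no such tuples.

0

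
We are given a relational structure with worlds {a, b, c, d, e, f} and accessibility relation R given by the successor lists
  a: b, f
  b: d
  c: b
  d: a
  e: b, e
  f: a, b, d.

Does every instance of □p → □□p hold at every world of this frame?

Axiom 4 corresponds to the accessibility relation being transitive.
Transitive: no — a R b and b R d, but not a R d.

No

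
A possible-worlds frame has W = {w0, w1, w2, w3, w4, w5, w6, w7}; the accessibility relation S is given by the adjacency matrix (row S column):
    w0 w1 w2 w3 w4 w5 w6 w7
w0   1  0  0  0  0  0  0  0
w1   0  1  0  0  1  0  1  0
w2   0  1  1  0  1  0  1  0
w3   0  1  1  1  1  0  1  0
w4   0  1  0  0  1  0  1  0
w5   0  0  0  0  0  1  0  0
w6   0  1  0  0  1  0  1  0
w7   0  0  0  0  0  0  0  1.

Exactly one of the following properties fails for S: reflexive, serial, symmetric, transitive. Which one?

symmetric

Reflexive: yes — every world is S-related to itself.
Serial: yes — every world has a successor (e.g. w0 S w0).
Symmetric: no — w2 S w1 but not w1 S w2.
Transitive: yes — every two-step S-path is closed by a direct edge.
Only symmetric fails.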